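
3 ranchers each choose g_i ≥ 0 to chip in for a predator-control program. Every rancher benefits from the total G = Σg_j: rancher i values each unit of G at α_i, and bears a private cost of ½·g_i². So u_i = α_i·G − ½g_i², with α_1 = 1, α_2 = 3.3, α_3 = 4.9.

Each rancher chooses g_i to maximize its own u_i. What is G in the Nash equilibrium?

Rancher i's FOC: ∂u_i/∂g_i = α_i − g_i = 0, so g_i* = α_i.
NE contributions = (1, 3.3, 4.9); G = 9.2.

9.2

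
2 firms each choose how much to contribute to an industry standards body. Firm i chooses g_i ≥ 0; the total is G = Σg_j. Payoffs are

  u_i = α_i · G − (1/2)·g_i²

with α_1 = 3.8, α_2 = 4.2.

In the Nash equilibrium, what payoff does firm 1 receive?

Firm i's FOC: ∂u_i/∂g_i = α_i − g_i = 0, so g_i* = α_i.
NE contributions = (3.8, 4.2); G = 8.
u_1 = α_1·G − ½·(g_1)² = 3.8·8 − ½·3.8² = 23.18.

23.18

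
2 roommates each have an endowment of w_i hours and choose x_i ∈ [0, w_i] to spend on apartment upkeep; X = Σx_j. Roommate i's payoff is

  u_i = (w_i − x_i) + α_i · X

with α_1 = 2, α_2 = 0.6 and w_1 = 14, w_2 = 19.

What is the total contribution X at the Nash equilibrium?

14

∂u_i/∂x_i = α_i − 1, so roommate i contributes w_i if α_i > 1, else 0.
α_i > 1 for i ∈ {1}; NE contributions (14, 0), X = 14.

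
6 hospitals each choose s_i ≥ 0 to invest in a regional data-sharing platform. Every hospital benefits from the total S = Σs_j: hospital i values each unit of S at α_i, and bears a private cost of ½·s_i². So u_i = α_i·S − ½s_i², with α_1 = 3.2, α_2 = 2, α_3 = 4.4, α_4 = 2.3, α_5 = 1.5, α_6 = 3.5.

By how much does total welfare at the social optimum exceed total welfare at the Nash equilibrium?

Hospital i's FOC: ∂u_i/∂s_i = α_i − s_i = 0, so s_i* = α_i.
NE contributions = (3.2, 2, 4.4, 2.3, 1.5, 3.5); S = 16.9.
W^NE = (Σα)·S − ½Σα_i² = 16.9² − ½·53.39 = 258.915.
Planner sets s_i = Σα_j = 16.9 for every i, so S^SO = 6·16.9 = 101.4.
W^SO = (Σα)·S^SO − ½·6·(Σα)² = (6/2)·16.9² = 856.83.
Deadweight loss = W^SO − W^NE = 597.915.

597.915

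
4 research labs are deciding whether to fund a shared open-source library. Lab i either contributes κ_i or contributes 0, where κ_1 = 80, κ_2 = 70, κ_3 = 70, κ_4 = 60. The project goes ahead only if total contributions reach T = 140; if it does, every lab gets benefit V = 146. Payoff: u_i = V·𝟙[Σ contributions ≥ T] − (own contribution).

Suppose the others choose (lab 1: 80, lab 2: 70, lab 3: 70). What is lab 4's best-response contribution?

Others' total = 220 ≥ 140; contributing adds cost 60 for no extra benefit.
Best response: 0.

0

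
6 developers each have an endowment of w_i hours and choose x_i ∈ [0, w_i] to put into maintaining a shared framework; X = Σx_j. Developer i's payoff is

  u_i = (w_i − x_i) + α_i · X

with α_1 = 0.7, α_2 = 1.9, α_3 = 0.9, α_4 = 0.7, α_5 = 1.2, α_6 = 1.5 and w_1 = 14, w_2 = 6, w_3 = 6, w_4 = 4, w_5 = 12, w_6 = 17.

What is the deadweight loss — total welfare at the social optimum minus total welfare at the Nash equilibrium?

141.6

∂u_i/∂x_i = α_i − 1, so developer i contributes w_i if α_i > 1, else 0.
α_i > 1 for i ∈ {2, 5, 6}; NE contributions (0, 6, 0, 0, 12, 17), X = 35.
W^NE = Σw_i − X^NE + (Σα_i)·X^NE = 59 + 5.9·35 = 265.5.
Planner: ∂(Σu_j)/∂x_i = Σα_j − 1 = 5.9 > 0, so everyone contributes w_i; X^SO = 59, W^SO = 59 + 5.9·59 = 407.1.
Deadweight loss = 141.6.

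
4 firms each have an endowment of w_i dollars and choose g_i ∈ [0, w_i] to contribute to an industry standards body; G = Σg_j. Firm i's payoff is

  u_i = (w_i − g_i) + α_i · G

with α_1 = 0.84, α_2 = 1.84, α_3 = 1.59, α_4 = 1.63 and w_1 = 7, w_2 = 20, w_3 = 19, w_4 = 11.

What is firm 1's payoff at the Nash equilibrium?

∂u_i/∂g_i = α_i − 1, so firm i contributes w_i if α_i > 1, else 0.
α_i > 1 for i ∈ {2, 3, 4}; NE contributions (0, 20, 19, 11), G = 50.
u_1 = (7 − 0) + 0.84·50 = 49.

49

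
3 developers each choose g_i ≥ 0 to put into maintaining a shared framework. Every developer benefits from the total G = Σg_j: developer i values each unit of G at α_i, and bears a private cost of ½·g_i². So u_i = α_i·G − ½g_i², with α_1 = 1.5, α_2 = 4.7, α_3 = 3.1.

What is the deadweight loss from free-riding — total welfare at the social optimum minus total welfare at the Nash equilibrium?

Developer i's FOC: ∂u_i/∂g_i = α_i − g_i = 0, so g_i* = α_i.
NE contributions = (1.5, 4.7, 3.1); G = 9.3.
W^NE = (Σα)·G − ½Σα_i² = 9.3² − ½·33.95 = 69.515.
Planner sets g_i = Σα_j = 9.3 for every i, so G^SO = 3·9.3 = 27.9.
W^SO = (Σα)·G^SO − ½·3·(Σα)² = (3/2)·9.3² = 129.735.
Deadweight loss = W^SO − W^NE = 60.22.

60.22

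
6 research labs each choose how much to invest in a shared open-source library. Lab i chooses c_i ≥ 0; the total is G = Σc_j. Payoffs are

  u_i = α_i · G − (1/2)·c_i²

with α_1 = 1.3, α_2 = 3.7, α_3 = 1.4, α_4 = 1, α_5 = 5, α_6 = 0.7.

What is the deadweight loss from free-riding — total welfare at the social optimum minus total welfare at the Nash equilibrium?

Lab i's FOC: ∂u_i/∂c_i = α_i − c_i = 0, so c_i* = α_i.
NE contributions = (1.3, 3.7, 1.4, 1, 5, 0.7); G = 13.1.
W^NE = (Σα)·G − ½Σα_i² = 13.1² − ½·43.83 = 149.695.
Planner sets c_i = Σα_j = 13.1 for every i, so G^SO = 6·13.1 = 78.6.
W^SO = (Σα)·G^SO − ½·6·(Σα)² = (6/2)·13.1² = 514.83.
Deadweight loss = W^SO − W^NE = 365.135.

365.135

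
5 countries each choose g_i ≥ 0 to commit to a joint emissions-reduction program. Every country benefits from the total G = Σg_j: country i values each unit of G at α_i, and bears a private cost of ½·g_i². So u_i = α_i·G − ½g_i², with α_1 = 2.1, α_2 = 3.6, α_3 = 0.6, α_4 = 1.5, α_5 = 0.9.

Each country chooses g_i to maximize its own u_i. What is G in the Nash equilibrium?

8.7

Country i's FOC: ∂u_i/∂g_i = α_i − g_i = 0, so g_i* = α_i.
NE contributions = (2.1, 3.6, 0.6, 1.5, 0.9); G = 8.7.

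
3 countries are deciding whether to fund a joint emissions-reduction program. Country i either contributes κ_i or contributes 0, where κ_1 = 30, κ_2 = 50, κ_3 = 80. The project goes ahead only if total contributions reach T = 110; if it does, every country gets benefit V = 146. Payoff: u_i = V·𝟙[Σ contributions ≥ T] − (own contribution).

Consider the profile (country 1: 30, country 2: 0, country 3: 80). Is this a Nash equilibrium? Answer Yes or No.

Total = 110 ≥ 110: provided.
Country 1 (pledges 30, payoff 116): dropping to 0 → total 80, payoff 0. No gain.
Country 2 (pledges 0, payoff 146): pledging 50 → total 160, payoff 96. No gain.
Country 3 (pledges 80, payoff 66): dropping to 0 → total 30, payoff 0. No gain.

Yes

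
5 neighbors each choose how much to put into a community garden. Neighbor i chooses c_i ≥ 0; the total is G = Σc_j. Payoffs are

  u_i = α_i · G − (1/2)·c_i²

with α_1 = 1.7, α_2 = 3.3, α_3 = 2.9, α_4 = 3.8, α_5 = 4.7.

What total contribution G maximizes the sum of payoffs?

Planner FOC: ∂(Σu_j)/∂c_i = (Σα_j) − c_i = 0, so c_i^SO = Σα_j = 16.4 for every i; G^SO = 82.

82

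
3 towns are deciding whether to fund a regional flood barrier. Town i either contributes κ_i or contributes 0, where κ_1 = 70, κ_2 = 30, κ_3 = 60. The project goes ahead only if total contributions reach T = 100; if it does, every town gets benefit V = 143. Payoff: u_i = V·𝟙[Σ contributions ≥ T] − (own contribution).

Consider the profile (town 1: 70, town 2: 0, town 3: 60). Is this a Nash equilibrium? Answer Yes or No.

Yes

Total = 130 ≥ 100: provided.
Town 1 (pledges 70, payoff 73): dropping to 0 → total 60, payoff 0. No gain.
Town 2 (pledges 0, payoff 143): pledging 30 → total 160, payoff 113. No gain.
Town 3 (pledges 60, payoff 83): dropping to 0 → total 70, payoff 0. No gain.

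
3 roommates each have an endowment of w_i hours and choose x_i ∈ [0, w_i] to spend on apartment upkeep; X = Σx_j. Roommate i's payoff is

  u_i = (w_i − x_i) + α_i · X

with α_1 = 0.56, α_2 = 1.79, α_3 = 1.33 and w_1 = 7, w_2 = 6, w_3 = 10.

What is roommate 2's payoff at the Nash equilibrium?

∂u_i/∂x_i = α_i − 1, so roommate i contributes w_i if α_i > 1, else 0.
α_i > 1 for i ∈ {2, 3}; NE contributions (0, 6, 10), X = 16.
u_2 = (6 − 6) + 1.79·16 = 28.64.

28.64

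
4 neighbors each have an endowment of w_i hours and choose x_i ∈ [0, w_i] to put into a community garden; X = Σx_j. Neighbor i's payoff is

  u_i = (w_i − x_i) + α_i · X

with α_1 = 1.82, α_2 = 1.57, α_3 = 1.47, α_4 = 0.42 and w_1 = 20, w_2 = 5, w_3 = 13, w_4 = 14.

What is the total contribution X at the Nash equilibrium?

∂u_i/∂x_i = α_i − 1, so neighbor i contributes w_i if α_i > 1, else 0.
α_i > 1 for i ∈ {1, 2, 3}; NE contributions (20, 5, 13, 0), X = 38.

38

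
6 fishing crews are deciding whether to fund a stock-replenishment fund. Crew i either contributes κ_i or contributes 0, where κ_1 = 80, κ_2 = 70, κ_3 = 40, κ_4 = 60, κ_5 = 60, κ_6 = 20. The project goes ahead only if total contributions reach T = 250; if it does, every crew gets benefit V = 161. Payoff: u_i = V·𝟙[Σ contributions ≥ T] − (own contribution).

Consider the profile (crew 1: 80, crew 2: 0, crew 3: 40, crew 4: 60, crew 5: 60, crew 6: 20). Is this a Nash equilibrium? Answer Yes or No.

Yes

Total = 260 ≥ 250: provided.
Crew 1 (pledges 80, payoff 81): dropping to 0 → total 180, payoff 0. No gain.
Crew 2 (pledges 0, payoff 161): pledging 70 → total 330, payoff 91. No gain.
Crew 3 (pledges 40, payoff 121): dropping to 0 → total 220, payoff 0. No gain.
Crew 4 (pledges 60, payoff 101): dropping to 0 → total 200, payoff 0. No gain.
Crew 5 (pledges 60, payoff 101): dropping to 0 → total 200, payoff 0. No gain.
Crew 6 (pledges 20, payoff 141): dropping to 0 → total 240, payoff 0. No gain.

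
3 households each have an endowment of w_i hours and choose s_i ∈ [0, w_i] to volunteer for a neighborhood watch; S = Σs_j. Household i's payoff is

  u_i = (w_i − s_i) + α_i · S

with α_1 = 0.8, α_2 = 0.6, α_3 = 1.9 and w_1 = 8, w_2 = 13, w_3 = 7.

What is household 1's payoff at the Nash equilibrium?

13.6

∂u_i/∂s_i = α_i − 1, so household i contributes w_i if α_i > 1, else 0.
α_i > 1 for i ∈ {3}; NE contributions (0, 0, 7), S = 7.
u_1 = (8 − 0) + 0.8·7 = 13.6.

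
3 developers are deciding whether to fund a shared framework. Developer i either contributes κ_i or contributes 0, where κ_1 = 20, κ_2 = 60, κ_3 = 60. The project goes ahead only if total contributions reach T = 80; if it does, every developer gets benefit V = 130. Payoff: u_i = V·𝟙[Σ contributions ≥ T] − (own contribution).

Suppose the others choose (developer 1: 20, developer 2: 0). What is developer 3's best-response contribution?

60

Others' total = 20. Contributing 60 brings total to 80 ≥ 80: gain V − κ_3 = 70.
Best response: 60.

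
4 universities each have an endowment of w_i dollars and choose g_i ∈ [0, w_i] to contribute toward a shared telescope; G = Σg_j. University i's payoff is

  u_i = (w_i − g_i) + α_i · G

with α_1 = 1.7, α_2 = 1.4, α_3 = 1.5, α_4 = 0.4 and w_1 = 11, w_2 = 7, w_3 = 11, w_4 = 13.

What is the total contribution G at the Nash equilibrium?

∂u_i/∂g_i = α_i − 1, so university i contributes w_i if α_i > 1, else 0.
α_i > 1 for i ∈ {1, 2, 3}; NE contributions (11, 7, 11, 0), G = 29.

29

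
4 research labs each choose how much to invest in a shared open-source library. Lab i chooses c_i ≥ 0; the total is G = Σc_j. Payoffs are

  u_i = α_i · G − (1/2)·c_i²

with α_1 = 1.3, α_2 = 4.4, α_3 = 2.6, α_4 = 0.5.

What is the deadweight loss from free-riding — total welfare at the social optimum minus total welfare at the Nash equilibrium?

91.47

Lab i's FOC: ∂u_i/∂c_i = α_i − c_i = 0, so c_i* = α_i.
NE contributions = (1.3, 4.4, 2.6, 0.5); G = 8.8.
W^NE = (Σα)·G − ½Σα_i² = 8.8² − ½·28.06 = 63.41.
Planner sets c_i = Σα_j = 8.8 for every i, so G^SO = 4·8.8 = 35.2.
W^SO = (Σα)·G^SO − ½·4·(Σα)² = (4/2)·8.8² = 154.88.
Deadweight loss = W^SO − W^NE = 91.47.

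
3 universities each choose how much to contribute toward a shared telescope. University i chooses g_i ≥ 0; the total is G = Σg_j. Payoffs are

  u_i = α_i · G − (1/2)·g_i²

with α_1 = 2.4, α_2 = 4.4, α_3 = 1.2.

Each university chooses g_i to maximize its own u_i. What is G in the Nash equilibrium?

8

University i's FOC: ∂u_i/∂g_i = α_i − g_i = 0, so g_i* = α_i.
NE contributions = (2.4, 4.4, 1.2); G = 8.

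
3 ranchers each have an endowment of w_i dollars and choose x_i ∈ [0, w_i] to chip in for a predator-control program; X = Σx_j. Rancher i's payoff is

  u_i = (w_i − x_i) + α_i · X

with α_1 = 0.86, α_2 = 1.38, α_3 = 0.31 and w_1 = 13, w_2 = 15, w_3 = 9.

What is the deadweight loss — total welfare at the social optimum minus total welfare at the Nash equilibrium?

34.1

∂u_i/∂x_i = α_i − 1, so rancher i contributes w_i if α_i > 1, else 0.
α_i > 1 for i ∈ {2}; NE contributions (0, 15, 0), X = 15.
W^NE = Σw_i − X^NE + (Σα_i)·X^NE = 37 + 1.55·15 = 60.25.
Planner: ∂(Σu_j)/∂x_i = Σα_j − 1 = 1.55 > 0, so everyone contributes w_i; X^SO = 37, W^SO = 37 + 1.55·37 = 94.35.
Deadweight loss = 34.1.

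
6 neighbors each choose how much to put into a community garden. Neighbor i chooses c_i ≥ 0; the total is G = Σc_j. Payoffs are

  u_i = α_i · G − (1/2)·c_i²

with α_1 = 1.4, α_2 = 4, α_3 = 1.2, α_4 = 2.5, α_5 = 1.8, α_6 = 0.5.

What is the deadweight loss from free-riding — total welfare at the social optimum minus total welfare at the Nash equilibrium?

274.49

Neighbor i's FOC: ∂u_i/∂c_i = α_i − c_i = 0, so c_i* = α_i.
NE contributions = (1.4, 4, 1.2, 2.5, 1.8, 0.5); G = 11.4.
W^NE = (Σα)·G − ½Σα_i² = 11.4² − ½·29.14 = 115.39.
Planner sets c_i = Σα_j = 11.4 for every i, so G^SO = 6·11.4 = 68.4.
W^SO = (Σα)·G^SO − ½·6·(Σα)² = (6/2)·11.4² = 389.88.
Deadweight loss = W^SO − W^NE = 274.49.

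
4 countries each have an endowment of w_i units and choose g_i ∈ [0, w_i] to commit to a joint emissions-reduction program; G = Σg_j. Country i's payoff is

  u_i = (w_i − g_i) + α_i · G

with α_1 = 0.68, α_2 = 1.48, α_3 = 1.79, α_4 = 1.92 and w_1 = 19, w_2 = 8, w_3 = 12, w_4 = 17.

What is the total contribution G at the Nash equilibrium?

37

∂u_i/∂g_i = α_i − 1, so country i contributes w_i if α_i > 1, else 0.
α_i > 1 for i ∈ {2, 3, 4}; NE contributions (0, 8, 12, 17), G = 37.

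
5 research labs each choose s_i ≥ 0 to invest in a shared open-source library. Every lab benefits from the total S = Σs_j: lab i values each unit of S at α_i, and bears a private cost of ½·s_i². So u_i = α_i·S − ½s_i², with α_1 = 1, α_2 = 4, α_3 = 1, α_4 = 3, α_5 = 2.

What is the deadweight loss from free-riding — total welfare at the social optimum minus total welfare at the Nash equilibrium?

Lab i's FOC: ∂u_i/∂s_i = α_i − s_i = 0, so s_i* = α_i.
NE contributions = (1, 4, 1, 3, 2); S = 11.
W^NE = (Σα)·S − ½Σα_i² = 11² − ½·31 = 105.5.
Planner sets s_i = Σα_j = 11 for every i, so S^SO = 5·11 = 55.
W^SO = (Σα)·S^SO − ½·5·(Σα)² = (5/2)·11² = 302.5.
Deadweight loss = W^SO − W^NE = 197.

197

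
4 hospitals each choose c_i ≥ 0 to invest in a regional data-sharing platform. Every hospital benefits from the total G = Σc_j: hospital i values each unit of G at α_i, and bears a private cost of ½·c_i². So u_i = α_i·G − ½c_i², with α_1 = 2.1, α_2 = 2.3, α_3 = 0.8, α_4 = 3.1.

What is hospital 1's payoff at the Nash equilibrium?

15.225

Hospital i's FOC: ∂u_i/∂c_i = α_i − c_i = 0, so c_i* = α_i.
NE contributions = (2.1, 2.3, 0.8, 3.1); G = 8.3.
u_1 = α_1·G − ½·(c_1)² = 2.1·8.3 − ½·2.1² = 15.225.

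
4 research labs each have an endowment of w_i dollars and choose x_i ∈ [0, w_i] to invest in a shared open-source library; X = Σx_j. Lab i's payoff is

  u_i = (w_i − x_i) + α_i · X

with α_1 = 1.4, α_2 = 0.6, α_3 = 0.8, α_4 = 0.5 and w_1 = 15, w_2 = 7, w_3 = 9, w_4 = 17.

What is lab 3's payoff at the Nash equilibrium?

21

∂u_i/∂x_i = α_i − 1, so lab i contributes w_i if α_i > 1, else 0.
α_i > 1 for i ∈ {1}; NE contributions (15, 0, 0, 0), X = 15.
u_3 = (9 − 0) + 0.8·15 = 21.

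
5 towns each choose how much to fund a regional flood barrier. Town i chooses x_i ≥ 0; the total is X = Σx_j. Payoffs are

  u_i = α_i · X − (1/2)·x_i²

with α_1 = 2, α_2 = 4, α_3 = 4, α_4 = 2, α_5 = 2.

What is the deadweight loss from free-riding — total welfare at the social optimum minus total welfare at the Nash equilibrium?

316

Town i's FOC: ∂u_i/∂x_i = α_i − x_i = 0, so x_i* = α_i.
NE contributions = (2, 4, 4, 2, 2); X = 14.
W^NE = (Σα)·X − ½Σα_i² = 14² − ½·44 = 174.
Planner sets x_i = Σα_j = 14 for every i, so X^SO = 5·14 = 70.
W^SO = (Σα)·X^SO − ½·5·(Σα)² = (5/2)·14² = 490.
Deadweight loss = W^SO − W^NE = 316.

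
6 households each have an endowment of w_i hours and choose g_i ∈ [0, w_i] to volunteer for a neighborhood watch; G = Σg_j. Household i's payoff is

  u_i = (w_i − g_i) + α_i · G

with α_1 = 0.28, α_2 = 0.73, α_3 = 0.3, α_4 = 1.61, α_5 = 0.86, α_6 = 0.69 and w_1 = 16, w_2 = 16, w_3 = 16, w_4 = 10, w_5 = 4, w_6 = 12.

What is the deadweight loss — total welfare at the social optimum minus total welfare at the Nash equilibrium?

∂u_i/∂g_i = α_i − 1, so household i contributes w_i if α_i > 1, else 0.
α_i > 1 for i ∈ {4}; NE contributions (0, 0, 0, 10, 0, 0), G = 10.
W^NE = Σw_i − G^NE + (Σα_i)·G^NE = 74 + 3.47·10 = 108.7.
Planner: ∂(Σu_j)/∂g_i = Σα_j − 1 = 3.47 > 0, so everyone contributes w_i; G^SO = 74, W^SO = 74 + 3.47·74 = 330.78.
Deadweight loss = 222.08.

222.08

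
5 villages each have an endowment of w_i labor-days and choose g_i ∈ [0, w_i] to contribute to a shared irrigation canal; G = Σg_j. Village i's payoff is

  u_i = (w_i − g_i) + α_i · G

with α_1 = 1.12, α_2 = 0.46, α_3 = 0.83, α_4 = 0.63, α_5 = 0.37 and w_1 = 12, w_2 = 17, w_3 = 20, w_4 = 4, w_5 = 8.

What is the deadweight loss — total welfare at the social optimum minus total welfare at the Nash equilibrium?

118.09

∂u_i/∂g_i = α_i − 1, so village i contributes w_i if α_i > 1, else 0.
α_i > 1 for i ∈ {1}; NE contributions (12, 0, 0, 0, 0), G = 12.
W^NE = Σw_i − G^NE + (Σα_i)·G^NE = 61 + 2.41·12 = 89.92.
Planner: ∂(Σu_j)/∂g_i = Σα_j − 1 = 2.41 > 0, so everyone contributes w_i; G^SO = 61, W^SO = 61 + 2.41·61 = 208.01.
Deadweight loss = 118.09.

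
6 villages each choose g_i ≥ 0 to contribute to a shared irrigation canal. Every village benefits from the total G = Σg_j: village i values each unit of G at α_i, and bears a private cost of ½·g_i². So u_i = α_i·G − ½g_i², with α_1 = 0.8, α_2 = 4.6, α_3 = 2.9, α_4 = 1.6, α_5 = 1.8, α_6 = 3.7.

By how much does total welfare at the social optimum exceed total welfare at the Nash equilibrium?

Village i's FOC: ∂u_i/∂g_i = α_i − g_i = 0, so g_i* = α_i.
NE contributions = (0.8, 4.6, 2.9, 1.6, 1.8, 3.7); G = 15.4.
W^NE = (Σα)·G − ½Σα_i² = 15.4² − ½·49.7 = 212.31.
Planner sets g_i = Σα_j = 15.4 for every i, so G^SO = 6·15.4 = 92.4.
W^SO = (Σα)·G^SO − ½·6·(Σα)² = (6/2)·15.4² = 711.48.
Deadweight loss = W^SO − W^NE = 499.17.

499.17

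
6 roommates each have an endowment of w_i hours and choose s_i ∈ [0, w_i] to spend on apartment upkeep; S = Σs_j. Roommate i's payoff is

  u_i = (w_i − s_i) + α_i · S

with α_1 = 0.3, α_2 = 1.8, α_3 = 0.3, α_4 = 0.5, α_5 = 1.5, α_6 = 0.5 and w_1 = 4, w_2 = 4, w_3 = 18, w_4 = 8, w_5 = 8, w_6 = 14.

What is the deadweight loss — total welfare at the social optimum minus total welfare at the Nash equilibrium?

171.6

∂u_i/∂s_i = α_i − 1, so roommate i contributes w_i if α_i > 1, else 0.
α_i > 1 for i ∈ {2, 5}; NE contributions (0, 4, 0, 0, 8, 0), S = 12.
W^NE = Σw_i − S^NE + (Σα_i)·S^NE = 56 + 3.9·12 = 102.8.
Planner: ∂(Σu_j)/∂s_i = Σα_j − 1 = 3.9 > 0, so everyone contributes w_i; S^SO = 56, W^SO = 56 + 3.9·56 = 274.4.
Deadweight loss = 171.6.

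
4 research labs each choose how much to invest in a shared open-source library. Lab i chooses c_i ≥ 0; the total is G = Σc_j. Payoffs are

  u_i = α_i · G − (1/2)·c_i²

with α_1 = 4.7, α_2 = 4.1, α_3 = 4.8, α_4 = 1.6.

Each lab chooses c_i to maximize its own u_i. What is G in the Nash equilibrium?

15.2

Lab i's FOC: ∂u_i/∂c_i = α_i − c_i = 0, so c_i* = α_i.
NE contributions = (4.7, 4.1, 4.8, 1.6); G = 15.2.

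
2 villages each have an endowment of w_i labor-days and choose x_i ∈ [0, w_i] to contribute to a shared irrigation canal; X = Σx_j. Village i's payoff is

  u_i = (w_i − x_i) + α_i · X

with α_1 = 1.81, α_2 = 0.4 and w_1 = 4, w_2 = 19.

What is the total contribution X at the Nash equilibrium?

∂u_i/∂x_i = α_i − 1, so village i contributes w_i if α_i > 1, else 0.
α_i > 1 for i ∈ {1}; NE contributions (4, 0), X = 4.

4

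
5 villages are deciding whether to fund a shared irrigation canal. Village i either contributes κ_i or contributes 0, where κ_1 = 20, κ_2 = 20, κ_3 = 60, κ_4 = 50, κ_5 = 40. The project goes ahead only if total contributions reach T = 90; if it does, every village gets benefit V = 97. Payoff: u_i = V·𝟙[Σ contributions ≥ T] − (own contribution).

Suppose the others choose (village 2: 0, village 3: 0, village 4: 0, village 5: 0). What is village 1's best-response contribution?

0

Others' total = 0. Even contributing 20 gives 20 < 90: no benefit either way.
Best response: 0.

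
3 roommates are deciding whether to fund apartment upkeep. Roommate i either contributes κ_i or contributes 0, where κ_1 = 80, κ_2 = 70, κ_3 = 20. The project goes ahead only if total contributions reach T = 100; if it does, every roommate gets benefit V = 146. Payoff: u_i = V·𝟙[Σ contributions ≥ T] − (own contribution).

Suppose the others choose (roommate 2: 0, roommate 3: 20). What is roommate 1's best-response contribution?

Others' total = 20. Contributing 80 brings total to 100 ≥ 100: gain V − κ_1 = 66.
Best response: 80.

80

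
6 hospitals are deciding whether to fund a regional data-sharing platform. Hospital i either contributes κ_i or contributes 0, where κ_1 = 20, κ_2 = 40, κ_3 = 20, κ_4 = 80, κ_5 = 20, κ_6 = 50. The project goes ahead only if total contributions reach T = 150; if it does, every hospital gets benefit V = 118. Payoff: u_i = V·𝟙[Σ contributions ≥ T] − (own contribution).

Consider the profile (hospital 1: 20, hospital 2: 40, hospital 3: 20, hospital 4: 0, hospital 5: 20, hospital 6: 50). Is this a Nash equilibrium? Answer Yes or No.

Total = 150 ≥ 150: provided.
Hospital 1 (pledges 20, payoff 98): dropping to 0 → total 130, payoff 0. No gain.
Hospital 2 (pledges 40, payoff 78): dropping to 0 → total 110, payoff 0. No gain.
Hospital 3 (pledges 20, payoff 98): dropping to 0 → total 130, payoff 0. No gain.
Hospital 4 (pledges 0, payoff 118): pledging 80 → total 230, payoff 38. No gain.
Hospital 5 (pledges 20, payoff 98): dropping to 0 → total 130, payoff 0. No gain.
Hospital 6 (pledges 50, payoff 68): dropping to 0 → total 100, payoff 0. No gain.

Yes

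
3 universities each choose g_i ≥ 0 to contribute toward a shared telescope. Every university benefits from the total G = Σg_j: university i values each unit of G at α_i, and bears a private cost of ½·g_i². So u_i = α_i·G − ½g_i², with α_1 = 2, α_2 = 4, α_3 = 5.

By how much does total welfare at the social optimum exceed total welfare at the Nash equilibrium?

University i's FOC: ∂u_i/∂g_i = α_i − g_i = 0, so g_i* = α_i.
NE contributions = (2, 4, 5); G = 11.
W^NE = (Σα)·G − ½Σα_i² = 11² − ½·45 = 98.5.
Planner sets g_i = Σα_j = 11 for every i, so G^SO = 3·11 = 33.
W^SO = (Σα)·G^SO − ½·3·(Σα)² = (3/2)·11² = 181.5.
Deadweight loss = W^SO − W^NE = 83.

83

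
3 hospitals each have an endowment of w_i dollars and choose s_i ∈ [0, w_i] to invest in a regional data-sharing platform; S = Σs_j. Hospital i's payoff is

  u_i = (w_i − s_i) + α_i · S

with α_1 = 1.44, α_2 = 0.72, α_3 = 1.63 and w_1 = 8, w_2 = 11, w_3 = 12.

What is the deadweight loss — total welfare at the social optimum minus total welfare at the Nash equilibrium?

30.69

∂u_i/∂s_i = α_i − 1, so hospital i contributes w_i if α_i > 1, else 0.
α_i > 1 for i ∈ {1, 3}; NE contributions (8, 0, 12), S = 20.
W^NE = Σw_i − S^NE + (Σα_i)·S^NE = 31 + 2.79·20 = 86.8.
Planner: ∂(Σu_j)/∂s_i = Σα_j − 1 = 2.79 > 0, so everyone contributes w_i; S^SO = 31, W^SO = 31 + 2.79·31 = 117.49.
Deadweight loss = 30.69.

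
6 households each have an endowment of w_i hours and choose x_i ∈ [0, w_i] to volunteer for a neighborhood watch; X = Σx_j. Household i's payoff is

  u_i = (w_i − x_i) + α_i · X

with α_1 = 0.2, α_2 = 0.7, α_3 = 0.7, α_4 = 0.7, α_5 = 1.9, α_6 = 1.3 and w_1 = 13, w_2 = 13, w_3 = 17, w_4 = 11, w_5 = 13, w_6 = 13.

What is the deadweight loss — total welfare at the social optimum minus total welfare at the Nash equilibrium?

243

∂u_i/∂x_i = α_i − 1, so household i contributes w_i if α_i > 1, else 0.
α_i > 1 for i ∈ {5, 6}; NE contributions (0, 0, 0, 0, 13, 13), X = 26.
W^NE = Σw_i − X^NE + (Σα_i)·X^NE = 80 + 4.5·26 = 197.
Planner: ∂(Σu_j)/∂x_i = Σα_j − 1 = 4.5 > 0, so everyone contributes w_i; X^SO = 80, W^SO = 80 + 4.5·80 = 440.
Deadweight loss = 243.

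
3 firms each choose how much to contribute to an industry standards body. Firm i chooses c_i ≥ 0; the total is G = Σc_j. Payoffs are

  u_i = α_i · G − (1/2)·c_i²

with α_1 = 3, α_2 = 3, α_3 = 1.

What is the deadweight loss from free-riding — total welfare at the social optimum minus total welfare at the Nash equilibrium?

Firm i's FOC: ∂u_i/∂c_i = α_i − c_i = 0, so c_i* = α_i.
NE contributions = (3, 3, 1); G = 7.
W^NE = (Σα)·G − ½Σα_i² = 7² − ½·19 = 39.5.
Planner sets c_i = Σα_j = 7 for every i, so G^SO = 3·7 = 21.
W^SO = (Σα)·G^SO − ½·3·(Σα)² = (3/2)·7² = 73.5.
Deadweight loss = W^SO − W^NE = 34.

34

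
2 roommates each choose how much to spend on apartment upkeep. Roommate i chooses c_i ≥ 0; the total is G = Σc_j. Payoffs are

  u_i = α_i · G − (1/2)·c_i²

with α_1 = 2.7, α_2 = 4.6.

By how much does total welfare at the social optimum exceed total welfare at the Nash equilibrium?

14.225

Roommate i's FOC: ∂u_i/∂c_i = α_i − c_i = 0, so c_i* = α_i.
NE contributions = (2.7, 4.6); G = 7.3.
W^NE = (Σα)·G − ½Σα_i² = 7.3² − ½·28.45 = 39.065.
Planner sets c_i = Σα_j = 7.3 for every i, so G^SO = 2·7.3 = 14.6.
W^SO = (Σα)·G^SO − ½·2·(Σα)² = (2/2)·7.3² = 53.29.
Deadweight loss = W^SO − W^NE = 14.225.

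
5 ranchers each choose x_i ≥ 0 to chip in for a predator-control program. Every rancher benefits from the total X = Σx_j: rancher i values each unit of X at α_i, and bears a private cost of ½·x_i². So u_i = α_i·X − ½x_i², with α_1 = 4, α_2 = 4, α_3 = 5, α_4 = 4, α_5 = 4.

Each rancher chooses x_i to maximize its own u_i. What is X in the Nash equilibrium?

21

Rancher i's FOC: ∂u_i/∂x_i = α_i − x_i = 0, so x_i* = α_i.
NE contributions = (4, 4, 5, 4, 4); X = 21.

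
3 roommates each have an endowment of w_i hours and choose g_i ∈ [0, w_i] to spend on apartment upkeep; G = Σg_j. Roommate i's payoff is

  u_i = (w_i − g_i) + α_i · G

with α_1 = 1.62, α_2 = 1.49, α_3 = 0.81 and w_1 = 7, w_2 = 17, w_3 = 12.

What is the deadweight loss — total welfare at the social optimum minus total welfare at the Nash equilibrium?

∂u_i/∂g_i = α_i − 1, so roommate i contributes w_i if α_i > 1, else 0.
α_i > 1 for i ∈ {1, 2}; NE contributions (7, 17, 0), G = 24.
W^NE = Σw_i − G^NE + (Σα_i)·G^NE = 36 + 2.92·24 = 106.08.
Planner: ∂(Σu_j)/∂g_i = Σα_j − 1 = 2.92 > 0, so everyone contributes w_i; G^SO = 36, W^SO = 36 + 2.92·36 = 141.12.
Deadweight loss = 35.04.

35.04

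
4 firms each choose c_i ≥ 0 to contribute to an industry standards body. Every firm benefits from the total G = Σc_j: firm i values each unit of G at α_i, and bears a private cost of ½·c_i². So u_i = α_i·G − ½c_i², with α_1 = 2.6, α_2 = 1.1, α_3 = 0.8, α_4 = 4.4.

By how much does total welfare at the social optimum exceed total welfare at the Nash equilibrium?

Firm i's FOC: ∂u_i/∂c_i = α_i − c_i = 0, so c_i* = α_i.
NE contributions = (2.6, 1.1, 0.8, 4.4); G = 8.9.
W^NE = (Σα)·G − ½Σα_i² = 8.9² − ½·27.97 = 65.225.
Planner sets c_i = Σα_j = 8.9 for every i, so G^SO = 4·8.9 = 35.6.
W^SO = (Σα)·G^SO − ½·4·(Σα)² = (4/2)·8.9² = 158.42.
Deadweight loss = W^SO − W^NE = 93.195.

93.195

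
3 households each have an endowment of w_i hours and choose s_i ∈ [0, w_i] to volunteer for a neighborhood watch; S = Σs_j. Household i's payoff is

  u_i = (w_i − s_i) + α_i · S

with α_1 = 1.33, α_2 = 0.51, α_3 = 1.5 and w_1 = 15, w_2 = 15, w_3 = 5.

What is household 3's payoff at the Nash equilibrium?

∂u_i/∂s_i = α_i − 1, so household i contributes w_i if α_i > 1, else 0.
α_i > 1 for i ∈ {1, 3}; NE contributions (15, 0, 5), S = 20.
u_3 = (5 − 5) + 1.5·20 = 30.

30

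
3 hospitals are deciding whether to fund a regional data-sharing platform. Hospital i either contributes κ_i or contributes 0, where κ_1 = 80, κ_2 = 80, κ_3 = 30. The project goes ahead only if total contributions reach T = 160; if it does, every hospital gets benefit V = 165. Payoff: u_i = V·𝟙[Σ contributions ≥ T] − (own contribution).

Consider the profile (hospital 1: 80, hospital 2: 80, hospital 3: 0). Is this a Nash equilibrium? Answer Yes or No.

Yes

Total = 160 ≥ 160: provided.
Hospital 1 (pledges 80, payoff 85): dropping to 0 → total 80, payoff 0. No gain.
Hospital 2 (pledges 80, payoff 85): dropping to 0 → total 80, payoff 0. No gain.
Hospital 3 (pledges 0, payoff 165): pledging 30 → total 190, payoff 135. No gain.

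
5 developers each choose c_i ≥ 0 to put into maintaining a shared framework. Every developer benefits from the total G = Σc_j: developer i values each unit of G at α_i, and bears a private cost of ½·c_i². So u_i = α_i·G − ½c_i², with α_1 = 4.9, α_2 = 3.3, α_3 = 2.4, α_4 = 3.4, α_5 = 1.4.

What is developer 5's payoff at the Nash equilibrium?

20.58

Developer i's FOC: ∂u_i/∂c_i = α_i − c_i = 0, so c_i* = α_i.
NE contributions = (4.9, 3.3, 2.4, 3.4, 1.4); G = 15.4.
u_5 = α_5·G − ½·(c_5)² = 1.4·15.4 − ½·1.4² = 20.58.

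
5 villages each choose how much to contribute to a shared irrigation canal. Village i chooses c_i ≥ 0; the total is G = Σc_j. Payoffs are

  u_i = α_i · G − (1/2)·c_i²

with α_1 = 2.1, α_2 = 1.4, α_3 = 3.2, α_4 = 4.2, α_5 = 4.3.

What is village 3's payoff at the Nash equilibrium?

Village i's FOC: ∂u_i/∂c_i = α_i − c_i = 0, so c_i* = α_i.
NE contributions = (2.1, 1.4, 3.2, 4.2, 4.3); G = 15.2.
u_3 = α_3·G − ½·(c_3)² = 3.2·15.2 − ½·3.2² = 43.52.

43.52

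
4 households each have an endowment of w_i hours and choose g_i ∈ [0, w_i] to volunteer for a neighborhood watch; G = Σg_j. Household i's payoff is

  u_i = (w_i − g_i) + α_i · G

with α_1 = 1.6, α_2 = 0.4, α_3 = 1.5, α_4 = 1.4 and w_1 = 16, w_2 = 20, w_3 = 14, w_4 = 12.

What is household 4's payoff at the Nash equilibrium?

58.8

∂u_i/∂g_i = α_i − 1, so household i contributes w_i if α_i > 1, else 0.
α_i > 1 for i ∈ {1, 3, 4}; NE contributions (16, 0, 14, 12), G = 42.
u_4 = (12 − 12) + 1.4·42 = 58.8.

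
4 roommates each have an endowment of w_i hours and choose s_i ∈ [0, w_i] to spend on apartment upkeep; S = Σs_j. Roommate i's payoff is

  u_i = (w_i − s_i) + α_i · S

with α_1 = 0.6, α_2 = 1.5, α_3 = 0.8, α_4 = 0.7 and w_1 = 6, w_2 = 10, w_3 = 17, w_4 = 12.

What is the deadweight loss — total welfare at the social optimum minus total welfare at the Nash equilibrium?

91

∂u_i/∂s_i = α_i − 1, so roommate i contributes w_i if α_i > 1, else 0.
α_i > 1 for i ∈ {2}; NE contributions (0, 10, 0, 0), S = 10.
W^NE = Σw_i − S^NE + (Σα_i)·S^NE = 45 + 2.6·10 = 71.
Planner: ∂(Σu_j)/∂s_i = Σα_j − 1 = 2.6 > 0, so everyone contributes w_i; S^SO = 45, W^SO = 45 + 2.6·45 = 162.
Deadweight loss = 91.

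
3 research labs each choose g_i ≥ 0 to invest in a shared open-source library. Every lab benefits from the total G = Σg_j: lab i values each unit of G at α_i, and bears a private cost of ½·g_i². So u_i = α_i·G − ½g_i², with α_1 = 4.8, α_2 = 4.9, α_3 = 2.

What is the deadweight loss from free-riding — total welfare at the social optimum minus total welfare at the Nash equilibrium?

Lab i's FOC: ∂u_i/∂g_i = α_i − g_i = 0, so g_i* = α_i.
NE contributions = (4.8, 4.9, 2); G = 11.7.
W^NE = (Σα)·G − ½Σα_i² = 11.7² − ½·51.05 = 111.365.
Planner sets g_i = Σα_j = 11.7 for every i, so G^SO = 3·11.7 = 35.1.
W^SO = (Σα)·G^SO − ½·3·(Σα)² = (3/2)·11.7² = 205.335.
Deadweight loss = W^SO − W^NE = 93.97.

93.97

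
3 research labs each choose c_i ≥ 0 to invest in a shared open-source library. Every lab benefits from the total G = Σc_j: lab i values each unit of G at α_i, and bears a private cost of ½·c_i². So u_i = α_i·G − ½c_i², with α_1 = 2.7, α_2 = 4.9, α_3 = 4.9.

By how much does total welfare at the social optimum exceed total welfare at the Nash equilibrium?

Lab i's FOC: ∂u_i/∂c_i = α_i − c_i = 0, so c_i* = α_i.
NE contributions = (2.7, 4.9, 4.9); G = 12.5.
W^NE = (Σα)·G − ½Σα_i² = 12.5² − ½·55.31 = 128.595.
Planner sets c_i = Σα_j = 12.5 for every i, so G^SO = 3·12.5 = 37.5.
W^SO = (Σα)·G^SO − ½·3·(Σα)² = (3/2)·12.5² = 234.375.
Deadweight loss = W^SO − W^NE = 105.78.

105.78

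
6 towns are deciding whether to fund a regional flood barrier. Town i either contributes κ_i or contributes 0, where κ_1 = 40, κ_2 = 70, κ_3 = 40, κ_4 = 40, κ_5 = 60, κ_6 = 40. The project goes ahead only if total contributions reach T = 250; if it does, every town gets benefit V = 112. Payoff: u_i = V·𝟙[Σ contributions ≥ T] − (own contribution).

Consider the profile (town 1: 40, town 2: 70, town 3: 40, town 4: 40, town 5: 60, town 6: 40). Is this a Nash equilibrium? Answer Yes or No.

Total = 290 ≥ 250: provided.
Town 1 (pledges 40, payoff 72): dropping to 0 → total 250, payoff 112. Profitable deviation.

No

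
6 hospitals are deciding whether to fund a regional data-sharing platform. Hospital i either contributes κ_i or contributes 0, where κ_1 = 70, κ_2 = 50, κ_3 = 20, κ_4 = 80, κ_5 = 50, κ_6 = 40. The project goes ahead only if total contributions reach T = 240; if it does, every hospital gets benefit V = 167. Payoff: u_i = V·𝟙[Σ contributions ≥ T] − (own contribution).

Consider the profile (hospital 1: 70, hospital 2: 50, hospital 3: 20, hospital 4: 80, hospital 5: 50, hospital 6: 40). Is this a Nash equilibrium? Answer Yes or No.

Total = 310 ≥ 240: provided.
Hospital 1 (pledges 70, payoff 97): dropping to 0 → total 240, payoff 167. Profitable deviation.

No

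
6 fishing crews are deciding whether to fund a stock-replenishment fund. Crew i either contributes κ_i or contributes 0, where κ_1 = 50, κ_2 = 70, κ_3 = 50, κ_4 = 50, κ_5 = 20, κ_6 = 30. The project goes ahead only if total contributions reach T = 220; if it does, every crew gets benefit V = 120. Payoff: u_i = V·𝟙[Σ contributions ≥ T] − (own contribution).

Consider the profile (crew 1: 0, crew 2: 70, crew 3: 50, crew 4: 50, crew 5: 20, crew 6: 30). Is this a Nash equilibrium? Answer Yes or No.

Total = 220 ≥ 220: provided.
Crew 1 (pledges 0, payoff 120): pledging 50 → total 270, payoff 70. No gain.
Crew 2 (pledges 70, payoff 50): dropping to 0 → total 150, payoff 0. No gain.
Crew 3 (pledges 50, payoff 70): dropping to 0 → total 170, payoff 0. No gain.
Crew 4 (pledges 50, payoff 70): dropping to 0 → total 170, payoff 0. No gain.
Crew 5 (pledges 20, payoff 100): dropping to 0 → total 200, payoff 0. No gain.
Crew 6 (pledges 30, payoff 90): dropping to 0 → total 190, payoff 0. No gain.

Yes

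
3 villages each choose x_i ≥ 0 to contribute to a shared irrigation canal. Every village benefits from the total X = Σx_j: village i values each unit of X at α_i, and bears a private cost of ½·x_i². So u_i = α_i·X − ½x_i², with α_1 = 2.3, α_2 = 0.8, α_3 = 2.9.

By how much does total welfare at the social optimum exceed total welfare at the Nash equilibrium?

25.17

Village i's FOC: ∂u_i/∂x_i = α_i − x_i = 0, so x_i* = α_i.
NE contributions = (2.3, 0.8, 2.9); X = 6.
W^NE = (Σα)·X − ½Σα_i² = 6² − ½·14.34 = 28.83.
Planner sets x_i = Σα_j = 6 for every i, so X^SO = 3·6 = 18.
W^SO = (Σα)·X^SO − ½·3·(Σα)² = (3/2)·6² = 54.
Deadweight loss = W^SO − W^NE = 25.17.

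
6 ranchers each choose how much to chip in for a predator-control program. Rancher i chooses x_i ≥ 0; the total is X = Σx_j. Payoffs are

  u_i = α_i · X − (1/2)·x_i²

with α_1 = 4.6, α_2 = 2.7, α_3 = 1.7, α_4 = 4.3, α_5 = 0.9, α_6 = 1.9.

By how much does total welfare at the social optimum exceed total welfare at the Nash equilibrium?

545.545

Rancher i's FOC: ∂u_i/∂x_i = α_i − x_i = 0, so x_i* = α_i.
NE contributions = (4.6, 2.7, 1.7, 4.3, 0.9, 1.9); X = 16.1.
W^NE = (Σα)·X − ½Σα_i² = 16.1² − ½·54.25 = 232.085.
Planner sets x_i = Σα_j = 16.1 for every i, so X^SO = 6·16.1 = 96.6.
W^SO = (Σα)·X^SO − ½·6·(Σα)² = (6/2)·16.1² = 777.63.
Deadweight loss = W^SO − W^NE = 545.545.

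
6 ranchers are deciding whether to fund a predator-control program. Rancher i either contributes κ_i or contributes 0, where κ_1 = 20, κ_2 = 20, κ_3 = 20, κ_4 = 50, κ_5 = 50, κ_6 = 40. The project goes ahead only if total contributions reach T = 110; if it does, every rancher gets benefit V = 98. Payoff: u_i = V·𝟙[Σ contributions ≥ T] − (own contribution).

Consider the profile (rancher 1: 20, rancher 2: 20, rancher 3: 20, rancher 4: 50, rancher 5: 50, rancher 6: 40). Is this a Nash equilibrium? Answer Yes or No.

Total = 200 ≥ 110: provided.
Rancher 1 (pledges 20, payoff 78): dropping to 0 → total 180, payoff 98. Profitable deviation.

No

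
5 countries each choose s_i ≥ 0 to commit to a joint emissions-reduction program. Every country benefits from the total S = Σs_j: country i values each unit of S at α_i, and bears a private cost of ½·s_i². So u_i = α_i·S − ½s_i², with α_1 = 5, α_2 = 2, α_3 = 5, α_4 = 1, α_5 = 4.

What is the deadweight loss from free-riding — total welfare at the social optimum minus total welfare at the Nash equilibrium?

469

Country i's FOC: ∂u_i/∂s_i = α_i − s_i = 0, so s_i* = α_i.
NE contributions = (5, 2, 5, 1, 4); S = 17.
W^NE = (Σα)·S − ½Σα_i² = 17² − ½·71 = 253.5.
Planner sets s_i = Σα_j = 17 for every i, so S^SO = 5·17 = 85.
W^SO = (Σα)·S^SO − ½·5·(Σα)² = (5/2)·17² = 722.5.
Deadweight loss = W^SO − W^NE = 469.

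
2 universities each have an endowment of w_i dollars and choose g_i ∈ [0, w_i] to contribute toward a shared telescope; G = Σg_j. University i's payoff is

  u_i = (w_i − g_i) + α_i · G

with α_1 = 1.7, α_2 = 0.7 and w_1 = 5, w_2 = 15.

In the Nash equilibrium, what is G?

5

∂u_i/∂g_i = α_i − 1, so university i contributes w_i if α_i > 1, else 0.
α_i > 1 for i ∈ {1}; NE contributions (5, 0), G = 5.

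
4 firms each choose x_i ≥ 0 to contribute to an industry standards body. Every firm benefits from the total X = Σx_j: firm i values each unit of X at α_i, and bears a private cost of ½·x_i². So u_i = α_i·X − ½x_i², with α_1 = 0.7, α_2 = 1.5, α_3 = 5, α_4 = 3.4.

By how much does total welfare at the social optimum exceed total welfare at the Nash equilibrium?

Firm i's FOC: ∂u_i/∂x_i = α_i − x_i = 0, so x_i* = α_i.
NE contributions = (0.7, 1.5, 5, 3.4); X = 10.6.
W^NE = (Σα)·X − ½Σα_i² = 10.6² − ½·39.3 = 92.71.
Planner sets x_i = Σα_j = 10.6 for every i, so X^SO = 4·10.6 = 42.4.
W^SO = (Σα)·X^SO − ½·4·(Σα)² = (4/2)·10.6² = 224.72.
Deadweight loss = W^SO − W^NE = 132.01.

132.01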